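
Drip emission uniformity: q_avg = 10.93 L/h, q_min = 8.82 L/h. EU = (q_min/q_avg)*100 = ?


EU = (q_min/q_avg)*100 = (8.82/10.93)*100 = 80.6953%

80.6953 %


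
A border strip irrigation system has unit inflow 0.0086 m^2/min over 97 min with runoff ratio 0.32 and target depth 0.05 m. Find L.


L = q*t/((1+r)*Z)
L = 0.0086*97/((1+0.32)*0.05)
L = 0.8342/0.066

12.6394 m


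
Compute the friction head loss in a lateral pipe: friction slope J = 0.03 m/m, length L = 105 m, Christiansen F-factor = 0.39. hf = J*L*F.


hf = J * L * F = 0.03 * 105 * 0.39 = 1.2285 m

1.2285 m


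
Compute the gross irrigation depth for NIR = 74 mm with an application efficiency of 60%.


Ea = 60% = 0.6
GID = NIR / Ea = 74 / 0.6 = 123.3333 mm

123.3333 mm


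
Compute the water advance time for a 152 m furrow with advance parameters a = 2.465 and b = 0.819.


t = (L/a)^(1/b)
t = (152/2.465)^(1/0.819)
t = 61.663286^(1/0.819)

153.3292 min


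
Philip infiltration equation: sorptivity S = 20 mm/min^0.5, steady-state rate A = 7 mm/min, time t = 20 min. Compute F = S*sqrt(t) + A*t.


F = S*sqrt(t) + A*t
F = 20*sqrt(20) + 7*20
F = 20*4.472136 + 140

229.4427 mm


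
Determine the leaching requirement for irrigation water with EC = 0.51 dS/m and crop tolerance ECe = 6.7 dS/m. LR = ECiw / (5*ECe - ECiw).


LR = ECiw / (5*ECe - ECiw)
LR = 0.51 / (5*6.7 - 0.51)
LR = 0.51 / 32.9900

0.0155


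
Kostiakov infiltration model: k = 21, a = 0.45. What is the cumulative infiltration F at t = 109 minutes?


F = k * t^a = 21 * 109^0.45
F = 21 * 8.257373

173.4048 mm


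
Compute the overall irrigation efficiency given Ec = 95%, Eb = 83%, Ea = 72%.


Ec = 0.95, Eb = 0.83, Ea = 0.72
E = 0.95 * 0.83 * 0.72 * 100 = 56.7720%

56.7720 %


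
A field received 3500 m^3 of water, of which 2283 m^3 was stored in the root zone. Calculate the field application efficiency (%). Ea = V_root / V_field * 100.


Ea = V_root / V_field * 100 = 2283 / 3500 * 100 = 65.2286%

65.2286 %


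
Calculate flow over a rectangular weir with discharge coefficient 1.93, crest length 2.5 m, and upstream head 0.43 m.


Q = C * L * H^(3/2) = 1.93 * 2.5 * 0.43^1.5 = 1.93 * 2.5 * 0.281970

1.3605 m^3/s


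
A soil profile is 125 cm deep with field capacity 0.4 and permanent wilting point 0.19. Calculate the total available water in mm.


AWC = (FC - PWP) * d * 10
AWC = (0.4 - 0.19) * 125 * 10
AWC = 0.2100 * 125 * 10

262.5000 mm


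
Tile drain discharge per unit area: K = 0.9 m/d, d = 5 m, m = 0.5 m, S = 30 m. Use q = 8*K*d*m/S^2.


q = 8*K*d*m/S^2
q = 8*0.9*5*0.5/30^2
q = 18.0000 / 900

0.0200 m/d


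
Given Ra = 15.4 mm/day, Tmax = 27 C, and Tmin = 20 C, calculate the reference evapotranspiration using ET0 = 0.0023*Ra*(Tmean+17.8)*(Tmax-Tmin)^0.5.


Tmean = (Tmax + Tmin)/2 = (27 + 20)/2 = 23.5
ET0 = 0.0023 * 15.4 * (23.5 + 17.8) * sqrt(27 - 20)
ET0 = 0.0023 * 15.4 * 41.3 * 2.645751

3.8703 mm/day


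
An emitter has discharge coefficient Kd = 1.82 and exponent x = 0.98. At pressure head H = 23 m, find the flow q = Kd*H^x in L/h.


q = Kd * H^x = 1.82 * 23^0.98 = 1.82 * 21.601966

39.3156 L/h


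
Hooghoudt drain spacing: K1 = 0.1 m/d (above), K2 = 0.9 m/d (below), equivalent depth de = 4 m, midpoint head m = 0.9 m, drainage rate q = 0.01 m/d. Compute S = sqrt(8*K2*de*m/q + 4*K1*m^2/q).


S^2 = 8*K2*de*m/q + 4*K1*m^2/q
S^2 = 8*0.9*4*0.9/0.01 + 4*0.1*0.9^2/0.01
S = sqrt(2624.4000)

51.2289 m


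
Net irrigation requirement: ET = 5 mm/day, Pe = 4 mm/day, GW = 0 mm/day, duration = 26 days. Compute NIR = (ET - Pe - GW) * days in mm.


Daily deficit = ET - Pe - GW = 5 - 4 - 0 = 1 mm/day
NIR = 1 * 26 = 26 mm

26.0000 mm


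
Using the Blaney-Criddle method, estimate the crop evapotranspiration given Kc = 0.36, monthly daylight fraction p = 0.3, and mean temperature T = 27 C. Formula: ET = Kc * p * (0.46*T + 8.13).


ET = Kc * p * (0.46*T + 8.13)
ET = 0.36 * 0.3 * (0.46*27 + 8.13)
ET = 0.36 * 0.3 * 20.5500

2.2194 mm/day


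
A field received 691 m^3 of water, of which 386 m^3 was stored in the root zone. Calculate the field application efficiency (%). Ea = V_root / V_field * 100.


Ea = V_root / V_field * 100 = 386 / 691 * 100 = 55.8611%

55.8611 %


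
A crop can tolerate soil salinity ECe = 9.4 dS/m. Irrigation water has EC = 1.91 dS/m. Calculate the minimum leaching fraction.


LR = ECiw / (5*ECe - ECiw)
LR = 1.91 / (5*9.4 - 1.91)
LR = 1.91 / 45.0900

0.0424


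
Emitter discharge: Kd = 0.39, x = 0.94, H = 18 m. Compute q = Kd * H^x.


q = Kd * H^x = 0.39 * 18^0.94 = 0.39 * 15.134085

5.9023 L/h


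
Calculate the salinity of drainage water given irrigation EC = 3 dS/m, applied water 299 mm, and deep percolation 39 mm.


EC_dw = EC_iw * D_iw / D_dw
EC_dw = 3 * 299 / 39
EC_dw = 897 / 39

23.0000 dS/m


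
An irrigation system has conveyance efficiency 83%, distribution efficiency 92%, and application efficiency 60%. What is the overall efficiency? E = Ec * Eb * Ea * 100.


Ec = 0.83, Eb = 0.92, Ea = 0.6
E = 0.83 * 0.92 * 0.6 * 100 = 45.8160%

45.8160 %


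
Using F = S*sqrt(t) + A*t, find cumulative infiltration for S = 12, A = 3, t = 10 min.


F = S*sqrt(t) + A*t
F = 12*sqrt(10) + 3*10
F = 12*3.162278 + 30

67.9473 mm


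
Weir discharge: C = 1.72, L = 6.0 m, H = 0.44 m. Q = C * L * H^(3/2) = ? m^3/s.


Q = C * L * H^(3/2) = 1.72 * 6.0 * 0.44^1.5 = 1.72 * 6.0 * 0.291863

3.0120 m^3/s


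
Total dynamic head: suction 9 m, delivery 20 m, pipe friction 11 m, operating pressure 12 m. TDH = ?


TDH = Hs + Hd + hf + Hp = 9 + 20 + 11 + 12 = 52

52 m


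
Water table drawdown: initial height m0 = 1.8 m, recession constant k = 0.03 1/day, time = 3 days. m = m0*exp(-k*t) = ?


m = m0 * exp(-k*t)
m = 1.8 * exp(-0.03 * 3)
m = 1.8 * exp(-0.0900)

1.6451 m


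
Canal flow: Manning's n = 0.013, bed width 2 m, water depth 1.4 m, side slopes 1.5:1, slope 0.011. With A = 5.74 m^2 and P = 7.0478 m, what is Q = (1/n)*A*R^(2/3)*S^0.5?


R = A/P = 5.74/7.0478 = 0.814439
Q = (1/0.013) * 5.74 * 0.814439^(2/3) * 0.011^0.5

40.3866 m^3/s


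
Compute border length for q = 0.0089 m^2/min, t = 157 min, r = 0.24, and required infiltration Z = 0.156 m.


L = q*t/((1+r)*Z)
L = 0.0089*157/((1+0.24)*0.156)
L = 1.3973/0.19344

7.2234 m


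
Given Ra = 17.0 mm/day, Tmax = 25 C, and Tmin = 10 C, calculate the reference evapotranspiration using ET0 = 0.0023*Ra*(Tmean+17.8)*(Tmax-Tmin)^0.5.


Tmean = (Tmax + Tmin)/2 = (25 + 10)/2 = 17.5
ET0 = 0.0023 * 17.0 * (17.5 + 17.8) * sqrt(25 - 10)
ET0 = 0.0023 * 17.0 * 35.3 * 3.872983

5.3456 mm/day


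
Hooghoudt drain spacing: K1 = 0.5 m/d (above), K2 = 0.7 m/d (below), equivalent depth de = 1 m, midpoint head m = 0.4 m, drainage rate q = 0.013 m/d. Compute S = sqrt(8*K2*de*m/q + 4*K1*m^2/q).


S^2 = 8*K2*de*m/q + 4*K1*m^2/q
S^2 = 8*0.7*1*0.4/0.013 + 4*0.5*0.4^2/0.013
S = sqrt(196.9231)

14.0329 m


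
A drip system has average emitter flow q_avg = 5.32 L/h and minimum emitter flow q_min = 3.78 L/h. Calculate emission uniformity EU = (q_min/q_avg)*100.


EU = (q_min/q_avg)*100 = (3.78/5.32)*100 = 71.0526%

71.0526 %


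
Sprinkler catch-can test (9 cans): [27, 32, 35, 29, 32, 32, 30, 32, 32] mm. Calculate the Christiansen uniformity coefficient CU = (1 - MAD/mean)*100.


mean = 31.222222 mm
MAD = 1.703704 mm
CU = (1 - 1.703704/31.222222)*100

94.5433 %


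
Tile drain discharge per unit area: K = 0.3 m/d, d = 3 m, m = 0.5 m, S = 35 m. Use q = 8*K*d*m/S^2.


q = 8*K*d*m/S^2
q = 8*0.3*3*0.5/35^2
q = 3.6000 / 1225

0.0029 m/d


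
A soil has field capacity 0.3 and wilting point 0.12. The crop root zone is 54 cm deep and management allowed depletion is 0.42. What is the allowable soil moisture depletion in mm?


SMD = (FC - PWP) * d * MAD * 10
SMD = (0.3 - 0.12) * 54 * 0.42 * 10
SMD = 0.1800 * 54 * 0.42 * 10

40.8240 mm


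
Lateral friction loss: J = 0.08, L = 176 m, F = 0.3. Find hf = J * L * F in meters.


hf = J * L * F = 0.08 * 176 * 0.3 = 4.2240 m

4.2240 m


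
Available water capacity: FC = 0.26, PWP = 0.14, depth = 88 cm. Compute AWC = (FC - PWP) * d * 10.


AWC = (FC - PWP) * d * 10
AWC = (0.26 - 0.14) * 88 * 10
AWC = 0.1200 * 88 * 10

105.6000 mm


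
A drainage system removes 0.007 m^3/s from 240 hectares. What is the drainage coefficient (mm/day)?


DC = Q * 86400 / (A * 10000) * 1000
DC = 0.007 * 86400 / (240 * 10000) * 1000
DC = 604800.0000 / 2400000

0.2520 mm/day


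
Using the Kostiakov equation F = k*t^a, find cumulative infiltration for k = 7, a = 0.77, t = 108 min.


F = k * t^a = 7 * 108^0.77
F = 7 * 36.790551

257.5339 mm


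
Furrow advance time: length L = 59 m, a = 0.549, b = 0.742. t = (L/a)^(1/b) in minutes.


t = (L/a)^(1/b)
t = (59/0.549)^(1/0.742)
t = 107.468124^(1/0.742)

546.4792 min


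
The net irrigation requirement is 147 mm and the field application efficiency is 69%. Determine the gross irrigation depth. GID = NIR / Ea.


Ea = 69% = 0.69
GID = NIR / Ea = 147 / 0.69 = 213.0435 mm

213.0435 mm


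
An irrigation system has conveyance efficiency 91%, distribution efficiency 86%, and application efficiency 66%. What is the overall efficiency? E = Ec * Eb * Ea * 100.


Ec = 0.91, Eb = 0.86, Ea = 0.66
E = 0.91 * 0.86 * 0.66 * 100 = 51.6516%

51.6516 %


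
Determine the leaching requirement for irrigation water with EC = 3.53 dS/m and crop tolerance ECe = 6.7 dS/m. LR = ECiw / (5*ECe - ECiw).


LR = ECiw / (5*ECe - ECiw)
LR = 3.53 / (5*6.7 - 3.53)
LR = 3.53 / 29.9700

0.1178


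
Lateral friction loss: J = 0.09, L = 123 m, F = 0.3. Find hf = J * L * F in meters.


hf = J * L * F = 0.09 * 123 * 0.3 = 3.3210 m

3.3210 m


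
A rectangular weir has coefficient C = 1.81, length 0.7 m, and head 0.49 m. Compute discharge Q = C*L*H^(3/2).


Q = C * L * H^(3/2) = 1.81 * 0.7 * 0.49^1.5 = 1.81 * 0.7 * 0.343000

0.4346 m^3/s


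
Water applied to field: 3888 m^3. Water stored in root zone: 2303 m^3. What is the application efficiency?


Ea = V_root / V_field * 100 = 2303 / 3888 * 100 = 59.2335%

59.2335 %


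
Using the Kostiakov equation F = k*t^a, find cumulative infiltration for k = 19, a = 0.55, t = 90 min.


F = k * t^a = 19 * 90^0.55
F = 19 * 11.880463

225.7288 mm


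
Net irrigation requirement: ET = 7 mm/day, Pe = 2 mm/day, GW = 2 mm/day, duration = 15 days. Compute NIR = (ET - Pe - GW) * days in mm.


Daily deficit = ET - Pe - GW = 7 - 2 - 2 = 3 mm/day
NIR = 3 * 15 = 45 mm

45.0000 mm


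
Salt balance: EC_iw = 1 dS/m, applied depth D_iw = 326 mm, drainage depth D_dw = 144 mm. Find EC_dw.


EC_dw = EC_iw * D_iw / D_dw
EC_dw = 1 * 326 / 144
EC_dw = 326 / 144

2.2639 dS/m


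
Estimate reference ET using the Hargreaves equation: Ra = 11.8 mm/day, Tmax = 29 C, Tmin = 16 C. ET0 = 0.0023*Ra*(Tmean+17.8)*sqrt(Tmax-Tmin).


Tmean = (Tmax + Tmin)/2 = (29 + 16)/2 = 22.5
ET0 = 0.0023 * 11.8 * (22.5 + 17.8) * sqrt(29 - 16)
ET0 = 0.0023 * 11.8 * 40.3 * 3.605551

3.9435 mm/day


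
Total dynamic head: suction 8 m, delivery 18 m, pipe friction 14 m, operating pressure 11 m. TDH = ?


TDH = Hs + Hd + hf + Hp = 8 + 18 + 14 + 11 = 51

51 m


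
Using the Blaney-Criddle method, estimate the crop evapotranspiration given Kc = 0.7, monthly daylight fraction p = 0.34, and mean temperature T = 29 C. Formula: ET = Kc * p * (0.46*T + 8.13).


ET = Kc * p * (0.46*T + 8.13)
ET = 0.7 * 0.34 * (0.46*29 + 8.13)
ET = 0.7 * 0.34 * 21.4700

5.1099 mm/day


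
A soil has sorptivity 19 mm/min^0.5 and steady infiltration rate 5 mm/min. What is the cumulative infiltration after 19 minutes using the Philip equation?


F = S*sqrt(t) + A*t
F = 19*sqrt(19) + 5*19
F = 19*4.358899 + 95

177.8191 mm


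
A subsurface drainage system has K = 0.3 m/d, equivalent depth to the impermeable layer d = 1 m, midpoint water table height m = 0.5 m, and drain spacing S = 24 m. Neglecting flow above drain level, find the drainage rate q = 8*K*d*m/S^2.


q = 8*K*d*m/S^2
q = 8*0.3*1*0.5/24^2
q = 1.2000 / 576

0.0021 m/d


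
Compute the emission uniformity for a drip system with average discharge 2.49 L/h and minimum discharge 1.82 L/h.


EU = (q_min/q_avg)*100 = (1.82/2.49)*100 = 73.0924%

73.0924 %


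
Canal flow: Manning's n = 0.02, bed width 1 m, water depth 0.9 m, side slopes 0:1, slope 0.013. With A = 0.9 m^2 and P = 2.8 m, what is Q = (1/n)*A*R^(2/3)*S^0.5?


R = A/P = 0.9/2.8 = 0.321429
Q = (1/0.02) * 0.9 * 0.321429^(2/3) * 0.013^0.5

2.4075 m^3/s


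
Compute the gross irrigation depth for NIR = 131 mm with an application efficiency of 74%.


Ea = 74% = 0.74
GID = NIR / Ea = 131 / 0.74 = 177.0270 mm

177.0270 mm


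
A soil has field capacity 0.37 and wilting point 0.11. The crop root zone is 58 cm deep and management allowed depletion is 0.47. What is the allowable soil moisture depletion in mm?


SMD = (FC - PWP) * d * MAD * 10
SMD = (0.37 - 0.11) * 58 * 0.47 * 10
SMD = 0.2600 * 58 * 0.47 * 10

70.8760 mm


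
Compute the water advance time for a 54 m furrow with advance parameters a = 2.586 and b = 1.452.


t = (L/a)^(1/b)
t = (54/2.586)^(1/1.452)
t = 20.881671^(1/1.452)

8.1083 min


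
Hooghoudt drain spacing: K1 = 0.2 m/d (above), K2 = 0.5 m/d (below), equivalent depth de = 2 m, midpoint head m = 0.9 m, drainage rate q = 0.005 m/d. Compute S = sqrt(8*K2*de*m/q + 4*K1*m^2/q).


S^2 = 8*K2*de*m/q + 4*K1*m^2/q
S^2 = 8*0.5*2*0.9/0.005 + 4*0.2*0.9^2/0.005
S = sqrt(1569.6000)

39.6182 m


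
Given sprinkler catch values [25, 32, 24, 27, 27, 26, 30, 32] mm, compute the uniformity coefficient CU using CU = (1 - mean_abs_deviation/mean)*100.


mean = 27.875000 mm
MAD = 2.593750 mm
CU = (1 - 2.593750/27.875000)*100

90.6951 %


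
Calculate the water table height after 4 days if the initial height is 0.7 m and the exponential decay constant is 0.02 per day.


m = m0 * exp(-k*t)
m = 0.7 * exp(-0.02 * 4)
m = 0.7 * exp(-0.0800)

0.6462 m


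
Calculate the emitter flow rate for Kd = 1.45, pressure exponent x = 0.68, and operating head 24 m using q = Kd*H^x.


q = Kd * H^x = 1.45 * 24^0.68 = 1.45 * 8.680478

12.5867 L/h


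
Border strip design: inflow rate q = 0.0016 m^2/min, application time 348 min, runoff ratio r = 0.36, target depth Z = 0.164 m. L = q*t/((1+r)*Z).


L = q*t/((1+r)*Z)
L = 0.0016*348/((1+0.36)*0.164)
L = 0.5568/0.22304

2.4964 m


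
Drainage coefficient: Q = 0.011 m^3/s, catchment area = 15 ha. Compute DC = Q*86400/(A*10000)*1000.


DC = Q * 86400 / (A * 10000) * 1000
DC = 0.011 * 86400 / (15 * 10000) * 1000
DC = 950400.0000 / 150000

6.3360 mm/day


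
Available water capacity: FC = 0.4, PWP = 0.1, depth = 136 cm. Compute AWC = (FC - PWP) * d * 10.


AWC = (FC - PWP) * d * 10
AWC = (0.4 - 0.1) * 136 * 10
AWC = 0.3000 * 136 * 10

408.0000 mm


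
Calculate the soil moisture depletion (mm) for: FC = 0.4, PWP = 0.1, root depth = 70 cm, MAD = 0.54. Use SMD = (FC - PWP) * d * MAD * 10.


SMD = (FC - PWP) * d * MAD * 10
SMD = (0.4 - 0.1) * 70 * 0.54 * 10
SMD = 0.3000 * 70 * 0.54 * 10

113.4000 mm


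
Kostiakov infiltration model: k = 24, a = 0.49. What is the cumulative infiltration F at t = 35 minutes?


F = k * t^a = 24 * 35^0.49
F = 24 * 5.709438

137.0265 mm


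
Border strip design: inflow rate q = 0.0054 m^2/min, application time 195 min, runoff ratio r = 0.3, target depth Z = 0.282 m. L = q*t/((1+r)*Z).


L = q*t/((1+r)*Z)
L = 0.0054*195/((1+0.3)*0.282)
L = 1.053/0.3666

2.8723 m


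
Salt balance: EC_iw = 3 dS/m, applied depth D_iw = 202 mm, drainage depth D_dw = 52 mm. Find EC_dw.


EC_dw = EC_iw * D_iw / D_dw
EC_dw = 3 * 202 / 52
EC_dw = 606 / 52

11.6538 dS/m


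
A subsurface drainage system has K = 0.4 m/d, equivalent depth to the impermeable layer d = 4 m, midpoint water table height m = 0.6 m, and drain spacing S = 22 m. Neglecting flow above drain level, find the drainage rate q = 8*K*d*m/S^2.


q = 8*K*d*m/S^2
q = 8*0.4*4*0.6/22^2
q = 7.6800 / 484

0.0159 m/d


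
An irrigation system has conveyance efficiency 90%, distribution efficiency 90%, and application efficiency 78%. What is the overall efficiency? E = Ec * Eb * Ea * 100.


Ec = 0.9, Eb = 0.9, Ea = 0.78
E = 0.9 * 0.9 * 0.78 * 100 = 63.1800%

63.1800 %


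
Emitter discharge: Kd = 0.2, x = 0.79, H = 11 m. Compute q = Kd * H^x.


q = Kd * H^x = 0.2 * 11^0.79 = 0.2 * 6.648141

1.3296 L/h


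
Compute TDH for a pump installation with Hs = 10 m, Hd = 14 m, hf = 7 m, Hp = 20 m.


TDH = Hs + Hd + hf + Hp = 10 + 14 + 7 + 20 = 51

51 m


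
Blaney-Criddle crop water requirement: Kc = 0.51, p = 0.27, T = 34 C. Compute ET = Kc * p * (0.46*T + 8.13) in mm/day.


ET = Kc * p * (0.46*T + 8.13)
ET = 0.51 * 0.27 * (0.46*34 + 8.13)
ET = 0.51 * 0.27 * 23.7700

3.2731 mm/day


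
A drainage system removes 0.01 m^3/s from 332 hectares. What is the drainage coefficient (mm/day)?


DC = Q * 86400 / (A * 10000) * 1000
DC = 0.01 * 86400 / (332 * 10000) * 1000
DC = 864000.0000 / 3320000

0.2602 mm/day


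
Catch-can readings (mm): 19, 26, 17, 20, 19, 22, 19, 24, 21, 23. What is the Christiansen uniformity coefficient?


mean = 21.000000 mm
MAD = 2.200000 mm
CU = (1 - 2.200000/21.000000)*100

89.5238 %


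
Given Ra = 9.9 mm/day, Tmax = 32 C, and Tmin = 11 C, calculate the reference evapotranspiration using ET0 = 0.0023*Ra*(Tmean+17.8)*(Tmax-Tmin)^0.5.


Tmean = (Tmax + Tmin)/2 = (32 + 11)/2 = 21.5
ET0 = 0.0023 * 9.9 * (21.5 + 17.8) * sqrt(32 - 11)
ET0 = 0.0023 * 9.9 * 39.3 * 4.582576

4.1008 mm/day


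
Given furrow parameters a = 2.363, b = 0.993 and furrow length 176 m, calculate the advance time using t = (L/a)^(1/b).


t = (L/a)^(1/b)
t = (176/2.363)^(1/0.993)
t = 74.481591^(1/0.993)

76.7796 min


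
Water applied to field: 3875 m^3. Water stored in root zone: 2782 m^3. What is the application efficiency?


Ea = V_root / V_field * 100 = 2782 / 3875 * 100 = 71.7935%

71.7935 %


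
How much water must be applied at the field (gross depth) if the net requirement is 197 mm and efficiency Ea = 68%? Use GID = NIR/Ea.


Ea = 68% = 0.68
GID = NIR / Ea = 197 / 0.68 = 289.7059 mm

289.7059 mm


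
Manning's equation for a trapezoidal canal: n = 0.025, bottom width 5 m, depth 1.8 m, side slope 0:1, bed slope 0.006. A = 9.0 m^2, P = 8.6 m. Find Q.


R = A/P = 9.0/8.6 = 1.046512
Q = (1/0.025) * 9.0 * 1.046512^(2/3) * 0.006^0.5

28.7436 m^3/s


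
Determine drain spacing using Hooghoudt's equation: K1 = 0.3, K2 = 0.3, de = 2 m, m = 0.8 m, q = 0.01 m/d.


S^2 = 8*K2*de*m/q + 4*K1*m^2/q
S^2 = 8*0.3*2*0.8/0.01 + 4*0.3*0.8^2/0.01
S = sqrt(460.8000)

21.4663 m


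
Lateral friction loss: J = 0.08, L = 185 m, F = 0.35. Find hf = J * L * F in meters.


hf = J * L * F = 0.08 * 185 * 0.35 = 5.1800 m

5.1800 m


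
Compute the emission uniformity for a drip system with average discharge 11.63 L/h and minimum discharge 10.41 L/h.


EU = (q_min/q_avg)*100 = (10.41/11.63)*100 = 89.5099%

89.5099 %


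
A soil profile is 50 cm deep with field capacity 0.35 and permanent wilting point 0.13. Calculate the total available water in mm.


AWC = (FC - PWP) * d * 10
AWC = (0.35 - 0.13) * 50 * 10
AWC = 0.2200 * 50 * 10

110.0000 mm


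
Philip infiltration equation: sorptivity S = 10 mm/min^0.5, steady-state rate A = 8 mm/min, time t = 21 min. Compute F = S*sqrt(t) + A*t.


F = S*sqrt(t) + A*t
F = 10*sqrt(21) + 8*21
F = 10*4.582576 + 168

213.8258 mm


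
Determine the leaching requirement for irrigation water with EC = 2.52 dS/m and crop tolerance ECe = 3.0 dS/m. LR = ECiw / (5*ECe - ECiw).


LR = ECiw / (5*ECe - ECiw)
LR = 2.52 / (5*3.0 - 2.52)
LR = 2.52 / 12.4800

0.2019


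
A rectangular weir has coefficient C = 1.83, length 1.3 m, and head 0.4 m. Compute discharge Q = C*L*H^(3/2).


Q = C * L * H^(3/2) = 1.83 * 1.3 * 0.4^1.5 = 1.83 * 1.3 * 0.252982

0.6018 m^3/s


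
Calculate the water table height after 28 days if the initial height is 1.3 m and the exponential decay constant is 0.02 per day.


m = m0 * exp(-k*t)
m = 1.3 * exp(-0.02 * 28)
m = 1.3 * exp(-0.5600)

0.7426 m


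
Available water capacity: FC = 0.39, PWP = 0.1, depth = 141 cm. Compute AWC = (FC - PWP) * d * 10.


AWC = (FC - PWP) * d * 10
AWC = (0.39 - 0.1) * 141 * 10
AWC = 0.2900 * 141 * 10

408.9000 mm


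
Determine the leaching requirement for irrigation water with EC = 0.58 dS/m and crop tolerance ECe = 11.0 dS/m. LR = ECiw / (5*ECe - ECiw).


LR = ECiw / (5*ECe - ECiw)
LR = 0.58 / (5*11.0 - 0.58)
LR = 0.58 / 54.4200

0.0107


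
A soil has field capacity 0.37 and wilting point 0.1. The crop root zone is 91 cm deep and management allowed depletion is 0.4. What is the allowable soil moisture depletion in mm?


SMD = (FC - PWP) * d * MAD * 10
SMD = (0.37 - 0.1) * 91 * 0.4 * 10
SMD = 0.2700 * 91 * 0.4 * 10

98.2800 mm


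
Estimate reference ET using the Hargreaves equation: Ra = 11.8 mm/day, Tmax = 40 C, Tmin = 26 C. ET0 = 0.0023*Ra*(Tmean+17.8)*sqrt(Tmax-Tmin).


Tmean = (Tmax + Tmin)/2 = (40 + 26)/2 = 33.0
ET0 = 0.0023 * 11.8 * (33.0 + 17.8) * sqrt(40 - 26)
ET0 = 0.0023 * 11.8 * 50.8 * 3.741657

5.1587 mm/day


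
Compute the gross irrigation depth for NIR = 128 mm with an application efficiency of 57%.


Ea = 57% = 0.57
GID = NIR / Ea = 128 / 0.57 = 224.5614 mm

224.5614 mm


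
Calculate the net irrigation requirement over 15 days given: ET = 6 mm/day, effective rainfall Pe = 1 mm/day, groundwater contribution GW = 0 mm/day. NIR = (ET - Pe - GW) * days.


Daily deficit = ET - Pe - GW = 6 - 1 - 0 = 5 mm/day
NIR = 5 * 15 = 75 mm

75.0000 mm


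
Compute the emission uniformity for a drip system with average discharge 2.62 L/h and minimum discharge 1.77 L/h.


EU = (q_min/q_avg)*100 = (1.77/2.62)*100 = 67.5573%

67.5573 %


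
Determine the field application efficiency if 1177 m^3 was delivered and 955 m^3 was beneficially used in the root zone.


Ea = V_root / V_field * 100 = 955 / 1177 * 100 = 81.1385%

81.1385 %


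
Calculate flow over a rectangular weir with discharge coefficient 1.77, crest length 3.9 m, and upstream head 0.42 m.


Q = C * L * H^(3/2) = 1.77 * 3.9 * 0.42^1.5 = 1.77 * 3.9 * 0.272191

1.8789 m^3/s


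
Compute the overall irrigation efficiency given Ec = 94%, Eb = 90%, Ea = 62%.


Ec = 0.94, Eb = 0.9, Ea = 0.62
E = 0.94 * 0.9 * 0.62 * 100 = 52.4520%

52.4520 %


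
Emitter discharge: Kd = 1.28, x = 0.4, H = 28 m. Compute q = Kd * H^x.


q = Kd * H^x = 1.28 * 28^0.4 = 1.28 * 3.791955

4.8537 L/h


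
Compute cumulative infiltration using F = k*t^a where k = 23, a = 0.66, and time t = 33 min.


F = k * t^a = 23 * 33^0.66
F = 23 * 10.051230

231.1783 mm


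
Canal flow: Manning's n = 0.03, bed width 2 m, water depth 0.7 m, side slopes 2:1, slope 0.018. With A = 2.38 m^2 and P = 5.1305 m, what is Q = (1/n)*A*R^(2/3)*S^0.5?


R = A/P = 2.38/5.1305 = 0.463892
Q = (1/0.03) * 2.38 * 0.463892^(2/3) * 0.018^0.5

6.3783 m^3/s


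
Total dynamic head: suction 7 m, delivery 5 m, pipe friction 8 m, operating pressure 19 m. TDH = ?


TDH = Hs + Hd + hf + Hp = 7 + 5 + 8 + 19 = 39

39 m


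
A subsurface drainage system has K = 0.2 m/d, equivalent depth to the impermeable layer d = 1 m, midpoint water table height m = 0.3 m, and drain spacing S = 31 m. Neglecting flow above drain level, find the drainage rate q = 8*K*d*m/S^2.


q = 8*K*d*m/S^2
q = 8*0.2*1*0.3/31^2
q = 0.4800 / 961

4.9948e-04 m/d


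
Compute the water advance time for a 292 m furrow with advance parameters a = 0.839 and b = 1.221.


t = (L/a)^(1/b)
t = (292/0.839)^(1/1.221)
t = 348.033373^(1/1.221)

120.6673 min


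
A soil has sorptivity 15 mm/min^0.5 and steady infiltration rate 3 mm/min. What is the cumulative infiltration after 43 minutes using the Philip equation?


F = S*sqrt(t) + A*t
F = 15*sqrt(43) + 3*43
F = 15*6.557439 + 129

227.3616 mm


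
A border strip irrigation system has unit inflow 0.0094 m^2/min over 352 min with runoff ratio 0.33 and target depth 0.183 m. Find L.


L = q*t/((1+r)*Z)
L = 0.0094*352/((1+0.33)*0.183)
L = 3.3088/0.24339

13.5946 m


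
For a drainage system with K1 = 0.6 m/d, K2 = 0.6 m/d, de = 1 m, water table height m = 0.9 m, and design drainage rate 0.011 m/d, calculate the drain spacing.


S^2 = 8*K2*de*m/q + 4*K1*m^2/q
S^2 = 8*0.6*1*0.9/0.011 + 4*0.6*0.9^2/0.011
S = sqrt(569.4545)

23.8632 m


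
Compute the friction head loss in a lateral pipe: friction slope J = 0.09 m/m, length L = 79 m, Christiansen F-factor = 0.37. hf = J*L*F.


hf = J * L * F = 0.09 * 79 * 0.37 = 2.6307 m

2.6307 m


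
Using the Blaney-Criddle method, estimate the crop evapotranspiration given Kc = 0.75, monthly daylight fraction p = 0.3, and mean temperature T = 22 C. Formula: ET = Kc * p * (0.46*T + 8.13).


ET = Kc * p * (0.46*T + 8.13)
ET = 0.75 * 0.3 * (0.46*22 + 8.13)
ET = 0.75 * 0.3 * 18.2500

4.1062 mm/day


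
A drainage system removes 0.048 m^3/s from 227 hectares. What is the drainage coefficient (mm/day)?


DC = Q * 86400 / (A * 10000) * 1000
DC = 0.048 * 86400 / (227 * 10000) * 1000
DC = 4147200.0000 / 2270000

1.8270 mm/day


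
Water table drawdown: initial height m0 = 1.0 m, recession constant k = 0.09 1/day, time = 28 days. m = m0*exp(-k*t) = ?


m = m0 * exp(-k*t)
m = 1.0 * exp(-0.09 * 28)
m = 1.0 * exp(-2.5200)

0.0805 m


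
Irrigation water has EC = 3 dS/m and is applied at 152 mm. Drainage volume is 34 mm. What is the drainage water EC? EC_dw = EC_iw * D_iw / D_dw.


EC_dw = EC_iw * D_iw / D_dw
EC_dw = 3 * 152 / 34
EC_dw = 456 / 34

13.4118 dS/m


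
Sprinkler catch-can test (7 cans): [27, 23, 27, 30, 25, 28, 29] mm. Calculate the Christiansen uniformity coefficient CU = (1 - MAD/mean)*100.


mean = 27.000000 mm
MAD = 1.714286 mm
CU = (1 - 1.714286/27.000000)*100

93.6508 %


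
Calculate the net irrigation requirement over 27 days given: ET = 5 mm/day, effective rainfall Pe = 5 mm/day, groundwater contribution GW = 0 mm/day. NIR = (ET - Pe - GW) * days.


Daily deficit = ET - Pe - GW = 5 - 5 - 0 = 0 mm/day
NIR = 0 * 27 = 0 mm

0 mm


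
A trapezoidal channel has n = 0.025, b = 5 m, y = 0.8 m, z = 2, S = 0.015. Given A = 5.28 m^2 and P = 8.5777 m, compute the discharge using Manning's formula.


R = A/P = 5.28/8.5777 = 0.615550
Q = (1/0.025) * 5.28 * 0.615550^(2/3) * 0.015^0.5

18.7175 m^3/s


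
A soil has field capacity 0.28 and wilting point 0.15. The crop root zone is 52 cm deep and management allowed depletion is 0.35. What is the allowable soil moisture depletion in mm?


SMD = (FC - PWP) * d * MAD * 10
SMD = (0.28 - 0.15) * 52 * 0.35 * 10
SMD = 0.1300 * 52 * 0.35 * 10

23.6600 mm


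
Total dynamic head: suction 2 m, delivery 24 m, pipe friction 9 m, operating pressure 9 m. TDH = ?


TDH = Hs + Hd + hf + Hp = 2 + 24 + 9 + 9 = 44

44 m


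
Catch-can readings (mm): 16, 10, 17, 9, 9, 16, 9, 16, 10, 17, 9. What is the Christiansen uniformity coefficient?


mean = 12.545455 mm
MAD = 3.504132 mm
CU = (1 - 3.504132/12.545455)*100

72.0685 %


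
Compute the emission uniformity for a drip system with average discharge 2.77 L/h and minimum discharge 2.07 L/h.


EU = (q_min/q_avg)*100 = (2.07/2.77)*100 = 74.7292%

74.7292 %


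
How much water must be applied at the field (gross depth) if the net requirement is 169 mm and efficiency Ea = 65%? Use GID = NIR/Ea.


Ea = 65% = 0.65
GID = NIR / Ea = 169 / 0.65 = 260.0000 mm

260.0000 mm


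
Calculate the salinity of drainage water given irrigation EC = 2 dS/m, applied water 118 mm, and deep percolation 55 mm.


EC_dw = EC_iw * D_iw / D_dw
EC_dw = 2 * 118 / 55
EC_dw = 236 / 55

4.2909 dS/m


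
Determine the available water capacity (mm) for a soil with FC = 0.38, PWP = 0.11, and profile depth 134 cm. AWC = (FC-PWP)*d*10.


AWC = (FC - PWP) * d * 10
AWC = (0.38 - 0.11) * 134 * 10
AWC = 0.2700 * 134 * 10

361.8000 mm


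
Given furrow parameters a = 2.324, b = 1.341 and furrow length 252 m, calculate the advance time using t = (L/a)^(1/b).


t = (L/a)^(1/b)
t = (252/2.324)^(1/1.341)
t = 108.433735^(1/1.341)

32.9342 min


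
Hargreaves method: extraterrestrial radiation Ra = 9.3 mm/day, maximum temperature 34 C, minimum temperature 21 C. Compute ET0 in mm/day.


Tmean = (Tmax + Tmin)/2 = (34 + 21)/2 = 27.5
ET0 = 0.0023 * 9.3 * (27.5 + 17.8) * sqrt(34 - 21)
ET0 = 0.0023 * 9.3 * 45.3 * 3.605551

3.4937 mm/day


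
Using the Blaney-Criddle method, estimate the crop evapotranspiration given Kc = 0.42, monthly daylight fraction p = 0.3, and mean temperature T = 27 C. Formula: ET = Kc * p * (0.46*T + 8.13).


ET = Kc * p * (0.46*T + 8.13)
ET = 0.42 * 0.3 * (0.46*27 + 8.13)
ET = 0.42 * 0.3 * 20.5500

2.5893 mm/day


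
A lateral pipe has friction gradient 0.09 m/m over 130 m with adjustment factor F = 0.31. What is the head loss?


hf = J * L * F = 0.09 * 130 * 0.31 = 3.6270 m

3.6270 m


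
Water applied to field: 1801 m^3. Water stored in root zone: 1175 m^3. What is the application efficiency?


Ea = V_root / V_field * 100 = 1175 / 1801 * 100 = 65.2415%

65.2415 %


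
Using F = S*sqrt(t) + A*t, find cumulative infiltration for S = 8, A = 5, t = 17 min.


F = S*sqrt(t) + A*t
F = 8*sqrt(17) + 5*17
F = 8*4.123106 + 85

117.9848 mm


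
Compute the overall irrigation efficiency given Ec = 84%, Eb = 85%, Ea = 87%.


Ec = 0.84, Eb = 0.85, Ea = 0.87
E = 0.84 * 0.85 * 0.87 * 100 = 62.1180%

62.1180 %


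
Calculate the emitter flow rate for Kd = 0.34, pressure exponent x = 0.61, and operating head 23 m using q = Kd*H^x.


q = Kd * H^x = 0.34 * 23^0.61 = 0.34 * 6.771018

2.3021 L/h


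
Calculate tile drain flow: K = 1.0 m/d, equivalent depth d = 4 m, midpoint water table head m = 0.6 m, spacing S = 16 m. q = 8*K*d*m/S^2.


q = 8*K*d*m/S^2
q = 8*1.0*4*0.6/16^2
q = 19.2000 / 256

0.0750 m/d


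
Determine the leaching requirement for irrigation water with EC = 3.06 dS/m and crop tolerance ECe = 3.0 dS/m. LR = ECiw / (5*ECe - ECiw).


LR = ECiw / (5*ECe - ECiw)
LR = 3.06 / (5*3.0 - 3.06)
LR = 3.06 / 11.9400

0.2563


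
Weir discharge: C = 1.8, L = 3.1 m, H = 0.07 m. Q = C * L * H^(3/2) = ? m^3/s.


Q = C * L * H^(3/2) = 1.8 * 3.1 * 0.07^1.5 = 1.8 * 3.1 * 0.018520

0.1033 m^3/s


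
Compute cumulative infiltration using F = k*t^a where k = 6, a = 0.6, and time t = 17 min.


F = k * t^a = 6 * 17^0.6
F = 6 * 5.473553

32.8413 mm


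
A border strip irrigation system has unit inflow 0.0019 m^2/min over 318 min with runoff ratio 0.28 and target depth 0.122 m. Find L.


L = q*t/((1+r)*Z)
L = 0.0019*318/((1+0.28)*0.122)
L = 0.6042/0.15616

3.8691 m


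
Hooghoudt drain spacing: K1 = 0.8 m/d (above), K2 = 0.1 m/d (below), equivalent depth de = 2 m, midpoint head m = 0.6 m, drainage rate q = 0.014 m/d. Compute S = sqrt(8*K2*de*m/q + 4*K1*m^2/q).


S^2 = 8*K2*de*m/q + 4*K1*m^2/q
S^2 = 8*0.1*2*0.6/0.014 + 4*0.8*0.6^2/0.014
S = sqrt(150.8571)

12.2824 m


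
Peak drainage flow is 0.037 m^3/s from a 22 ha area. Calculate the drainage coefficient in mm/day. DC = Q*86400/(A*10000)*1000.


DC = Q * 86400 / (A * 10000) * 1000
DC = 0.037 * 86400 / (22 * 10000) * 1000
DC = 3196800.0000 / 220000

14.5309 mm/day


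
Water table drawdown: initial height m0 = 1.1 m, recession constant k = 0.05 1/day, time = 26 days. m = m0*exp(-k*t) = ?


m = m0 * exp(-k*t)
m = 1.1 * exp(-0.05 * 26)
m = 1.1 * exp(-1.3000)

0.2998 m


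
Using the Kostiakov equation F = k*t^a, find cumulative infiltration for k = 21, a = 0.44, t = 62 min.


F = k * t^a = 21 * 62^0.44
F = 21 * 6.146846

129.0838 mm


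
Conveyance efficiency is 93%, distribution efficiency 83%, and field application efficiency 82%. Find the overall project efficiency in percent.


Ec = 0.93, Eb = 0.83, Ea = 0.82
E = 0.93 * 0.83 * 0.82 * 100 = 63.2958%

63.2958 %


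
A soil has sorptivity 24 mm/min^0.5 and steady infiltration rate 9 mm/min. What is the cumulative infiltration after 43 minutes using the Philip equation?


F = S*sqrt(t) + A*t
F = 24*sqrt(43) + 9*43
F = 24*6.557439 + 387

544.3785 mm


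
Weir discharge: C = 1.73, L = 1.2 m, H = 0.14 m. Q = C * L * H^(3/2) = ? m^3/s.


Q = C * L * H^(3/2) = 1.73 * 1.2 * 0.14^1.5 = 1.73 * 1.2 * 0.052383

0.1087 m^3/s


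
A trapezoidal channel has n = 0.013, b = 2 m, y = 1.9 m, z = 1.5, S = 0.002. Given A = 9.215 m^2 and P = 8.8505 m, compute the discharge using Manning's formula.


R = A/P = 9.215/8.8505 = 1.041184
Q = (1/0.013) * 9.215 * 1.041184^(2/3) * 0.002^0.5

32.5651 m^3/s


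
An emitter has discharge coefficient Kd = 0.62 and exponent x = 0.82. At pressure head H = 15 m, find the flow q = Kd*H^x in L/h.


q = Kd * H^x = 0.62 * 15^0.82 = 0.62 * 9.212868

5.7120 L/h


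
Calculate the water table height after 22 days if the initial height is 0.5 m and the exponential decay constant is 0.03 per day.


m = m0 * exp(-k*t)
m = 0.5 * exp(-0.03 * 22)
m = 0.5 * exp(-0.6600)

0.2584 m


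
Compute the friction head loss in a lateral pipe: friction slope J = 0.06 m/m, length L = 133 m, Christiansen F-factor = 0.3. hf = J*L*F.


hf = J * L * F = 0.06 * 133 * 0.3 = 2.3940 m

2.3940 m


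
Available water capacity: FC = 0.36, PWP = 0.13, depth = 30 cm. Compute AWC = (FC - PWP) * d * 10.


AWC = (FC - PWP) * d * 10
AWC = (0.36 - 0.13) * 30 * 10
AWC = 0.2300 * 30 * 10

69.0000 mm


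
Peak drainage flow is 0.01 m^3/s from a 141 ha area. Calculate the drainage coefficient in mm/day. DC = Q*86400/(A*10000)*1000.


DC = Q * 86400 / (A * 10000) * 1000
DC = 0.01 * 86400 / (141 * 10000) * 1000
DC = 864000.0000 / 1410000

0.6128 mm/day


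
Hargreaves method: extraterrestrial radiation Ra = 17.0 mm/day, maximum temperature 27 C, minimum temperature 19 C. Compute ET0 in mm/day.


Tmean = (Tmax + Tmin)/2 = (27 + 19)/2 = 23.0
ET0 = 0.0023 * 17.0 * (23.0 + 17.8) * sqrt(27 - 19)
ET0 = 0.0023 * 17.0 * 40.8 * 2.828427

4.5121 mm/day


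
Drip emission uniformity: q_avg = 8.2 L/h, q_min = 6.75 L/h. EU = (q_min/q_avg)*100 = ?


EU = (q_min/q_avg)*100 = (6.75/8.2)*100 = 82.3171%

82.3171 %


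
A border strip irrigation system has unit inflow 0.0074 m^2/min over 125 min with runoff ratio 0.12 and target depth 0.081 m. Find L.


L = q*t/((1+r)*Z)
L = 0.0074*125/((1+0.12)*0.081)
L = 0.925/0.09072

10.1962 m


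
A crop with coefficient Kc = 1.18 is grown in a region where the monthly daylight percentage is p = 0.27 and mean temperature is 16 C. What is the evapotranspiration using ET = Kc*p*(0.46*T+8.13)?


ET = Kc * p * (0.46*T + 8.13)
ET = 1.18 * 0.27 * (0.46*16 + 8.13)
ET = 1.18 * 0.27 * 15.4900

4.9351 mm/day


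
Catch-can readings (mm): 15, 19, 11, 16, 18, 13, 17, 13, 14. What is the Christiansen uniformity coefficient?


mean = 15.111111 mm
MAD = 2.123457 mm
CU = (1 - 2.123457/15.111111)*100

85.9477 %


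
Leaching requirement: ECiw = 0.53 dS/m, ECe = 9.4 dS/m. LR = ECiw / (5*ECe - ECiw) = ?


LR = ECiw / (5*ECe - ECiw)
LR = 0.53 / (5*9.4 - 0.53)
LR = 0.53 / 46.4700

0.0114


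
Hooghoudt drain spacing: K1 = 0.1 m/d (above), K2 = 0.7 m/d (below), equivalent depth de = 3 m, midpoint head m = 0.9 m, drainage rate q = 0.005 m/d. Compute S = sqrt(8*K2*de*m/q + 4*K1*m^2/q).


S^2 = 8*K2*de*m/q + 4*K1*m^2/q
S^2 = 8*0.7*3*0.9/0.005 + 4*0.1*0.9^2/0.005
S = sqrt(3088.8000)

55.5770 m


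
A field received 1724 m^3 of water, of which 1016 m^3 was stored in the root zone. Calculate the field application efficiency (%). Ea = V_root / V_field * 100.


Ea = V_root / V_field * 100 = 1016 / 1724 * 100 = 58.9327%

58.9327 %


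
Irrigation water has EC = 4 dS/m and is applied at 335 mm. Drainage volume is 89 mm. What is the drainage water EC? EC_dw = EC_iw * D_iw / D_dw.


EC_dw = EC_iw * D_iw / D_dw
EC_dw = 4 * 335 / 89
EC_dw = 1340 / 89

15.0562 dS/m


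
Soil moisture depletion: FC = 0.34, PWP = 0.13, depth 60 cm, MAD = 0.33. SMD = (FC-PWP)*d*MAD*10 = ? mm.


SMD = (FC - PWP) * d * MAD * 10
SMD = (0.34 - 0.13) * 60 * 0.33 * 10
SMD = 0.2100 * 60 * 0.33 * 10

41.5800 mm


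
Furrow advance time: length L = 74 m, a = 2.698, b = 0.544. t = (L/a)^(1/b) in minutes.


t = (L/a)^(1/b)
t = (74/2.698)^(1/0.544)
t = 27.427724^(1/0.544)

440.2823 min


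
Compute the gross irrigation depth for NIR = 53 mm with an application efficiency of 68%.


Ea = 68% = 0.68
GID = NIR / Ea = 53 / 0.68 = 77.9412 mm

77.9412 mm


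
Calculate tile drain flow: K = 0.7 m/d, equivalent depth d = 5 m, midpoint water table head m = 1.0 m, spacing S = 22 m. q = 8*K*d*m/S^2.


q = 8*K*d*m/S^2
q = 8*0.7*5*1.0/22^2
q = 28.0000 / 484

0.0579 m/d


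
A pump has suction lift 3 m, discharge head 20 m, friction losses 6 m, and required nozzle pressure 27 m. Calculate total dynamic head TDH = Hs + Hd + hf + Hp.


TDH = Hs + Hd + hf + Hp = 3 + 20 + 6 + 27 = 56

56 m


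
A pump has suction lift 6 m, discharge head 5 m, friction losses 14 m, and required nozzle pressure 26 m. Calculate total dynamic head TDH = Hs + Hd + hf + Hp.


TDH = Hs + Hd + hf + Hp = 6 + 5 + 14 + 26 = 51

51 m


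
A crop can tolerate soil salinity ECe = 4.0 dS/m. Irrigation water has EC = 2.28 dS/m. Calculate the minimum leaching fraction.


LR = ECiw / (5*ECe - ECiw)
LR = 2.28 / (5*4.0 - 2.28)
LR = 2.28 / 17.7200

0.1287


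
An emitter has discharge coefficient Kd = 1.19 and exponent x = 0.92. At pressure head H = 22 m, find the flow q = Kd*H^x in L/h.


q = Kd * H^x = 1.19 * 22^0.92 = 1.19 * 17.180226

20.4445 L/h


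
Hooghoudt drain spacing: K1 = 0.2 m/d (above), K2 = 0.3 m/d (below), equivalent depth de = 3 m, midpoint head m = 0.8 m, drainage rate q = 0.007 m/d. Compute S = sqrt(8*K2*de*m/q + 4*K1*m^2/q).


S^2 = 8*K2*de*m/q + 4*K1*m^2/q
S^2 = 8*0.3*3*0.8/0.007 + 4*0.2*0.8^2/0.007
S = sqrt(896.0000)

29.9333 m


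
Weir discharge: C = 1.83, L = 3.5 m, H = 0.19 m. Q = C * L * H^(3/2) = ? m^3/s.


Q = C * L * H^(3/2) = 1.83 * 3.5 * 0.19^1.5 = 1.83 * 3.5 * 0.082819

0.5305 m^3/s


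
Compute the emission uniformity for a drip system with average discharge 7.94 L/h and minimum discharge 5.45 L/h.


EU = (q_min/q_avg)*100 = (5.45/7.94)*100 = 68.6398%

68.6398 %


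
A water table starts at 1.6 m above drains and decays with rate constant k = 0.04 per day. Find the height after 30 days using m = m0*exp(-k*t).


m = m0 * exp(-k*t)
m = 1.6 * exp(-0.04 * 30)
m = 1.6 * exp(-1.2000)

0.4819 m


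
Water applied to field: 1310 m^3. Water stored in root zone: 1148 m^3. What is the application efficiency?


Ea = V_root / V_field * 100 = 1148 / 1310 * 100 = 87.6336%

87.6336 %


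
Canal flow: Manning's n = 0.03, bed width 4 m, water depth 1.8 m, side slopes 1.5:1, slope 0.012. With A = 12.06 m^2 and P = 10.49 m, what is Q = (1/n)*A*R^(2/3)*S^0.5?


R = A/P = 12.06/10.49 = 1.149666
Q = (1/0.03) * 12.06 * 1.149666^(2/3) * 0.012^0.5

48.3279 m^3/s


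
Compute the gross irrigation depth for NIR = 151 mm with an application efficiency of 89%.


Ea = 89% = 0.89
GID = NIR / Ea = 151 / 0.89 = 169.6629 mm

169.6629 mm


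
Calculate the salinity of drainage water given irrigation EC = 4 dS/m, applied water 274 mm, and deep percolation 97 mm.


EC_dw = EC_iw * D_iw / D_dw
EC_dw = 4 * 274 / 97
EC_dw = 1096 / 97

11.2990 dS/m


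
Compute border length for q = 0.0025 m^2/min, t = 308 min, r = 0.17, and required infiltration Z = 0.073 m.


L = q*t/((1+r)*Z)
L = 0.0025*308/((1+0.17)*0.073)
L = 0.77/0.08541

9.0153 m


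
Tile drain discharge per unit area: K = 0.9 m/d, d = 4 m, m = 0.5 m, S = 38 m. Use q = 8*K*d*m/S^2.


q = 8*K*d*m/S^2
q = 8*0.9*4*0.5/38^2
q = 14.4000 / 1444

0.0100 m/d


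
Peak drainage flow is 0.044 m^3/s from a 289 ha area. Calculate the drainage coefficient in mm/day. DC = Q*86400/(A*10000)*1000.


DC = Q * 86400 / (A * 10000) * 1000
DC = 0.044 * 86400 / (289 * 10000) * 1000
DC = 3801600.0000 / 2890000

1.3154 mm/day
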